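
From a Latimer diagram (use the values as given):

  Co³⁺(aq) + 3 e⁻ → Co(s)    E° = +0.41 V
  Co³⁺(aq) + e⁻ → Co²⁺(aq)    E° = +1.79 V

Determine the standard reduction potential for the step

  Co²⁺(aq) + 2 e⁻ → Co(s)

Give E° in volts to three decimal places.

Sequential free energies add, so n₃E°₃ = n₁E°₁ + n₂E°₂.
With n₃ = 3, and the known step contributing 1×(+1.79) V, the unknown satisfies 2·E° = 3×(+0.41) − 1×(+1.79) = -0.560.
E° = -0.560 / 2 = -0.280 V.

-0.280 V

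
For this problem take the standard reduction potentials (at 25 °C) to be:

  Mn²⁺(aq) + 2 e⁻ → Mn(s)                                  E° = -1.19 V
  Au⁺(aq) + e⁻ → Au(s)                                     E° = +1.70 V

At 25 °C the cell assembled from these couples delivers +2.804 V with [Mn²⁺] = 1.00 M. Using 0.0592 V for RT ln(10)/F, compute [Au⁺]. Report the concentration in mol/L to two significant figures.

0.035 M

Au⁺/Au is the cathode, Mn²⁺/Mn the anode: E°cell = +2.89 V, n = 2.
Overall reaction: 2 Au⁺(aq) + Mn(s) → 2 Au(s) + Mn²⁺(aq); Q = [Mn²⁺]^1/[Au⁺]^2.
From E = E° − (0.0592/n) log Q: log Q = (E° − E)·n/0.0592 = (+2.89 − (+2.804))·2/0.0592 = 2.9054.
So 2·log[Au⁺] = 1·log(1) − log Q = 0.0000 − (2.9054) = -2.9054; log[Au⁺] = -2.9054 / 2 = -1.4527; [Au⁺] = 10^(-1.4527) ≈ 0.035 M.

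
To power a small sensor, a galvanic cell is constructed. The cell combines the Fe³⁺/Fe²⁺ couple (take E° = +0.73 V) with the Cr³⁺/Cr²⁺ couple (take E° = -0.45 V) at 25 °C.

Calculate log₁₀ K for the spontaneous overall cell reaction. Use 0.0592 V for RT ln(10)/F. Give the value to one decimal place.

Cathode: Fe³⁺/Fe²⁺; anode: Cr³⁺/Cr²⁺. E°cell = +1.18 V, n = 1.
log K = nE°cell / 0.0592 = (1)(+1.18) / 0.0592 = 19.9.

19.9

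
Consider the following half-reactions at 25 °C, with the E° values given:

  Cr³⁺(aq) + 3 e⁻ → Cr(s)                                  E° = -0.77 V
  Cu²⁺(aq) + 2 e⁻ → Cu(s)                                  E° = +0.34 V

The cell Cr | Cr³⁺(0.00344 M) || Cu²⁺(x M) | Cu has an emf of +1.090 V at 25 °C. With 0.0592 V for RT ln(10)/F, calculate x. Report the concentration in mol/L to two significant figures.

0.0048 M

Cu²⁺/Cu is the cathode, Cr³⁺/Cr the anode: E°cell = +1.11 V, n = 6.
Overall reaction: 3 Cu²⁺(aq) + 2 Cr(s) → 3 Cu(s) + 2 Cr³⁺(aq); Q = [Cr³⁺]^2/[Cu²⁺]^3.
From E = E° − (0.0592/n) log Q: log Q = (E° − E)·n/0.0592 = (+1.11 − (+1.090))·6/0.0592 = 2.0270.
So 3·log[Cu²⁺] = 2·log(0.00344) − log Q = -4.9269 − (2.0270) = -6.9539; log[Cu²⁺] = -6.9539 / 3 = -2.3180; [Cu²⁺] = 10^(-2.3180) ≈ 0.0048 M.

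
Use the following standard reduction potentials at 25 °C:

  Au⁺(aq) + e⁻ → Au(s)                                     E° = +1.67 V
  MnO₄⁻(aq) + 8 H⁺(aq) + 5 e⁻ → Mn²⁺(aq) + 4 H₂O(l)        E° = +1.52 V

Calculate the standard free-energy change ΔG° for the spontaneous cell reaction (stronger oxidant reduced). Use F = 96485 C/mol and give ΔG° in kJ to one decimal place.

-72.4 kJ

Au⁺/Au (E° = +1.67 V) is the cathode; MnO₄⁻/Mn²⁺ (E° = +1.52 V) is the anode, so E°cell = +0.15 V.
Balancing electrons gives n = 5 (lcm of 1 and 5).
ΔG° = −nFE° = −(5)(96485)(+0.15) = -72,364 J = -72.4 kJ.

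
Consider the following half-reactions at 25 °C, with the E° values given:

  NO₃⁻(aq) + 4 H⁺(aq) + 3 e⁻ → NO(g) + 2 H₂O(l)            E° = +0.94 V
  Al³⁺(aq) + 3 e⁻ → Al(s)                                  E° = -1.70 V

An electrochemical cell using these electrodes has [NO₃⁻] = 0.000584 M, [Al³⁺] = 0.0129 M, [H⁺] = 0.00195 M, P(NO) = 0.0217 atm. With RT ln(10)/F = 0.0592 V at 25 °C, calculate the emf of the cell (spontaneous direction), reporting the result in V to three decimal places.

+2.432 V

NO₃⁻/NO is the cathode (higher E°), Al³⁺/Al the anode: E°cell = +0.94 − (-1.70) = +2.64 V, n = 3.
Overall: NO₃⁻(aq) + 4 H⁺(aq) + Al(s) → NO(g) + 2 H₂O(l) + Al³⁺(aq)
Q = P(NO)·[Al³⁺] / ([NO₃⁻]·[H⁺]^4); log Q = 10.520.
E = E° − (0.0592/n) log Q = +2.64 − (0.0592/3)(10.520) = +2.432 V.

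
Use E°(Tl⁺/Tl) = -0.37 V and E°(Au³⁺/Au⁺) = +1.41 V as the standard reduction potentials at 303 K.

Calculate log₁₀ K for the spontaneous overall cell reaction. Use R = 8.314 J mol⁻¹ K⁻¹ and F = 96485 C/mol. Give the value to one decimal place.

59.2

Cathode: Au³⁺/Au⁺; anode: Tl⁺/Tl. E°cell = (+1.41) − (-0.37) = +1.78 V, with n = 2.
ΔG° = −nFE° = −RT ln K, so ln K = nFE°/(RT) = (2)(96485)(+1.78) / ((8.314)(303)) = 136.351.
log₁₀ K = 136.351 / ln 10 = 59.2.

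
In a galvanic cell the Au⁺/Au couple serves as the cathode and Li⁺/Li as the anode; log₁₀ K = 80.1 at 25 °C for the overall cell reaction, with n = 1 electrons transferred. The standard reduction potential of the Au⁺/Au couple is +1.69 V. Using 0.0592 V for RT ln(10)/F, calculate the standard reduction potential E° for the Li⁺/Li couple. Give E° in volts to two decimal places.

-3.05 V

E°cell = (0.0592/n)·log K = (0.0592/1)(80.1) = +4.742 V.
Since Au⁺/Au is the cathode and Li⁺/Li the anode, E°cell = E°(Au⁺/Au) − E°(Li⁺/Li).
So E°(Li⁺/Li) = E°(Au⁺/Au) − E°cell = (+1.69) − (+4.742) = -3.05 V.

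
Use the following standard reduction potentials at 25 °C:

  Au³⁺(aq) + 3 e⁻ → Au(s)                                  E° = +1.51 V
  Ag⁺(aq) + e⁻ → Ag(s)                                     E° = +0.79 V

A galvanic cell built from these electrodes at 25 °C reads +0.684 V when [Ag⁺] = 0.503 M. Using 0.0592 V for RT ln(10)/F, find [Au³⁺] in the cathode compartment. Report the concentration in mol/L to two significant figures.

0.0019 M

Au³⁺/Au is the cathode, Ag⁺/Ag the anode: E°cell = +0.72 V, n = 3.
Overall reaction: Au³⁺(aq) + 3 Ag(s) → Au(s) + 3 Ag⁺(aq); Q = [Ag⁺]^3/[Au³⁺]^1.
From E = E° − (0.0592/n) log Q: log Q = (E° − E)·n/0.0592 = (+0.72 − (+0.684))·3/0.0592 = 1.8243.
So 1·log[Au³⁺] = 3·log(0.503) − log Q = -0.8953 − (1.8243) = -2.7196; [Au³⁺] = 10^(-2.7196) ≈ 0.0019 M.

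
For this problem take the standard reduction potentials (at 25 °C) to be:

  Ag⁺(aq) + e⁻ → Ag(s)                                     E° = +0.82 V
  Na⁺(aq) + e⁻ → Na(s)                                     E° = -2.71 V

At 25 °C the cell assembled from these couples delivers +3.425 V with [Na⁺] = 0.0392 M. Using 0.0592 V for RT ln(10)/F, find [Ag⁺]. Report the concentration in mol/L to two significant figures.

0.00066 M

Ag⁺/Ag is the cathode, Na⁺/Na the anode: E°cell = +3.53 V, n = 1.
Overall reaction: Ag⁺(aq) + Na(s) → Ag(s) + Na⁺(aq); Q = [Na⁺]^1/[Ag⁺]^1.
From E = E° − (0.0592/n) log Q: log Q = (E° − E)·n/0.0592 = (+3.53 − (+3.425))·1/0.0592 = 1.7736.
So 1·log[Ag⁺] = 1·log(0.0392) − log Q = -1.4067 − (1.7736) = -3.1803; [Ag⁺] = 10^(-3.1803) ≈ 0.00066 M.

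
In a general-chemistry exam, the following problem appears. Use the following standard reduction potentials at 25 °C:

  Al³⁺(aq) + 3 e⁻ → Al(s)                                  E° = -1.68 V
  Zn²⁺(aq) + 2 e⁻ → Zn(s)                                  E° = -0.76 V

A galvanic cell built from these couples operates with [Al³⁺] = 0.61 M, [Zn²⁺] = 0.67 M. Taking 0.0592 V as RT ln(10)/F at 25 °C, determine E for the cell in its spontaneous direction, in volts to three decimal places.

Zn²⁺/Zn is the cathode (higher E°), Al³⁺/Al the anode: E°cell = -0.76 − (-1.68) = +0.92 V, n = 6.
Overall: 3 Zn²⁺(aq) + 2 Al(s) → 3 Zn(s) + 2 Al³⁺(aq)
Q = [Al³⁺]^2 / ([Zn²⁺]^3); log Q = 0.092.
E = E° − (0.0592/n) log Q = +0.92 − (0.0592/6)(0.092) = +0.919 V.

+0.919 V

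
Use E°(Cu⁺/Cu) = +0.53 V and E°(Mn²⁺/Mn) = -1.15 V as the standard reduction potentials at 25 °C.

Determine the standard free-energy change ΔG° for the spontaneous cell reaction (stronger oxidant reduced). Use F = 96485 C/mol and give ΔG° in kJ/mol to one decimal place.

Cu⁺/Cu (E° = +0.53 V) is the cathode; Mn²⁺/Mn (E° = -1.15 V) is the anode, so E°cell = +1.68 V.
Balancing electrons gives n = 2 (lcm of 1 and 2).
ΔG° = −nFE° = −(2)(96485)(+1.68) = -324,190 J = -324.2 kJ/mol.

-324.2 kJ/mol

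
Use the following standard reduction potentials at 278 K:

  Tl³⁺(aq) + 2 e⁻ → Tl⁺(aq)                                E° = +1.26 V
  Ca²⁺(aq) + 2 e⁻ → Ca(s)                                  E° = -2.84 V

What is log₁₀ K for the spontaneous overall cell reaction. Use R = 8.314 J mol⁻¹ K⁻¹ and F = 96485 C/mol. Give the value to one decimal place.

148.7

Cathode: Tl³⁺/Tl⁺; anode: Ca²⁺/Ca. E°cell = (+1.26) − (-2.84) = +4.10 V, with n = 2.
ΔG° = −nFE° = −RT ln K, so ln K = nFE°/(RT) = (2)(96485)(+4.10) / ((8.314)(278)) = 342.309.
log₁₀ K = 342.309 / ln 10 = 148.7.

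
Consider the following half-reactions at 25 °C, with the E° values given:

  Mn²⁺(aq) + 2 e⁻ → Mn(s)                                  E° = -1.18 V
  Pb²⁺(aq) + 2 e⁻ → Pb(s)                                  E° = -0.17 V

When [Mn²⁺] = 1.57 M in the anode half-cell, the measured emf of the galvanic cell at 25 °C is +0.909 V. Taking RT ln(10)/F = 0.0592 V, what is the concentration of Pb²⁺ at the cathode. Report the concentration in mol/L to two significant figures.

Pb²⁺/Pb is the cathode, Mn²⁺/Mn the anode: E°cell = +1.01 V, n = 2.
Overall reaction: Pb²⁺(aq) + Mn(s) → Pb(s) + Mn²⁺(aq); Q = [Mn²⁺]^1/[Pb²⁺]^1.
From E = E° − (0.0592/n) log Q: log Q = (E° − E)·n/0.0592 = (+1.01 − (+0.909))·2/0.0592 = 3.4122.
So 1·log[Pb²⁺] = 1·log(1.57) − log Q = 0.1959 − (3.4122) = -3.2163; [Pb²⁺] = 10^(-3.2163) ≈ 0.00061 M.

0.00061 M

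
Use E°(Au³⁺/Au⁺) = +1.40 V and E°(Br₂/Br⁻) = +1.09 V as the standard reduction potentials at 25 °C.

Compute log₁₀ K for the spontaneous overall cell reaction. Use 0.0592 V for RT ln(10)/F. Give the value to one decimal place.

Cathode: Au³⁺/Au⁺; anode: Br₂/Br⁻. E°cell = +0.31 V, n = 2.
log K = nE°cell / 0.0592 = (2)(+0.31) / 0.0592 = 10.5.

10.5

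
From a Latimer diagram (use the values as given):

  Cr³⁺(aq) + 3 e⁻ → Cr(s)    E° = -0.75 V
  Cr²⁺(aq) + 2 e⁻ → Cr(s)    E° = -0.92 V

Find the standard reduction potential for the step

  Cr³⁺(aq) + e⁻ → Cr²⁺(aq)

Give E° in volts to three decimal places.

Sequential free energies add, so n₃E°₃ = n₁E°₁ + n₂E°₂.
With n₃ = 3, and the known step contributing 2×(-0.92) V, the unknown satisfies 1·E° = 3×(-0.75) − 2×(-0.92) = -0.410.
E° = -0.410 / 1 = -0.410 V.

-0.410 V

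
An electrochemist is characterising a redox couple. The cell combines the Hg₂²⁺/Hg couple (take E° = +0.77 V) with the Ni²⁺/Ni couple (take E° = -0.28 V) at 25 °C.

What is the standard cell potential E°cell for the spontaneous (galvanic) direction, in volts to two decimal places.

The Hg₂²⁺/Hg couple has the higher reduction potential, so it is the cathode; Ni²⁺/Ni is oxidised at the anode.
E°cell = E°(cathode) − E°(anode) = (+0.77) − (-0.28) = +1.05 V.

+1.05 V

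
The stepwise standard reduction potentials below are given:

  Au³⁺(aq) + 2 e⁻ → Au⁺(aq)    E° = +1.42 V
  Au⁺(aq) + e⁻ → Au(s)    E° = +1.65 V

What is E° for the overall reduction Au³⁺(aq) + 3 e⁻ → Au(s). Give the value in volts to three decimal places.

+1.497 V

Since ΔG° = −nFE° is additive over sequential reductions, n₃E°₃ = n₁E°₁ + n₂E°₂.
E°₃ = (2×+1.42 + 1×+1.65) / 3 = (+4.490) / 3 = +1.497 V.
E° values themselves are not directly additive — weighting by electron count is essential.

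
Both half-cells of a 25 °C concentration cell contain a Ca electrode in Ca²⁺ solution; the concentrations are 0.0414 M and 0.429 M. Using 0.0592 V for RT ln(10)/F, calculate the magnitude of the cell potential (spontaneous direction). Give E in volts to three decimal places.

+0.030 V

For a concentration cell E°cell = 0. The 0.429 M side is the cathode (reduction is favoured where [Ca²⁺] is higher).
With n = 2, E = −(0.0592/2) log([Ca²⁺]ₐₙ/[Ca²⁺]꜀ₐₜ) = −(0.0592/2) log(0.0414/0.429) = −(0.0592/2)(-1.015) = +0.030 V.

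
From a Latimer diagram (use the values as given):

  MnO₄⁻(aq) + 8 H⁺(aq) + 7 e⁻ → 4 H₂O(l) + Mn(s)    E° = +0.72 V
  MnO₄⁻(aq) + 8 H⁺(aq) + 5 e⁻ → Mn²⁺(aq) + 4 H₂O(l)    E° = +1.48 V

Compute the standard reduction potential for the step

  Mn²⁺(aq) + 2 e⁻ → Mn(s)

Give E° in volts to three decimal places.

-1.180 V

Sequential free energies add, so n₃E°₃ = n₁E°₁ + n₂E°₂.
With n₃ = 7, and the known step contributing 5×(+1.48) V, the unknown satisfies 2·E° = 7×(+0.72) − 5×(+1.48) = -2.360.
E° = -2.360 / 2 = -1.180 V.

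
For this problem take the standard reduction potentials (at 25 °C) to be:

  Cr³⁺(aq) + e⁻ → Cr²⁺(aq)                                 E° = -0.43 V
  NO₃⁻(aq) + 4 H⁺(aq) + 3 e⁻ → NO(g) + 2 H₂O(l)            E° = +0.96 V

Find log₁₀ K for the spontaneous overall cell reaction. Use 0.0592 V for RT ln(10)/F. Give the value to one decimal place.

70.4

Cathode: NO₃⁻/NO; anode: Cr³⁺/Cr²⁺. E°cell = +1.39 V, n = 3.
log K = nE°cell / 0.0592 = (3)(+1.39) / 0.0592 = 70.4.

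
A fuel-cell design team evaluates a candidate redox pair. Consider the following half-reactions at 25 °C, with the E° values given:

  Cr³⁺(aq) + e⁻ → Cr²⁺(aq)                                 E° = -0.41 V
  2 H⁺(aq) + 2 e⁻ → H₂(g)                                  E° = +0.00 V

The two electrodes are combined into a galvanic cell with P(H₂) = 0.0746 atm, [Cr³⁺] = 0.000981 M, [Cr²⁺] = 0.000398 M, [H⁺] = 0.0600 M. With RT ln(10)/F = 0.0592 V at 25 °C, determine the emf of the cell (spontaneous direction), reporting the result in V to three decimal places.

+0.348 V

H⁺/H₂ is the cathode (higher E°), Cr³⁺/Cr²⁺ the anode: E°cell = +0.00 − (-0.41) = +0.41 V, n = 2.
Overall: 2 H⁺(aq) + 2 Cr²⁺(aq) → H₂(g) + 2 Cr³⁺(aq)
Q = P(H₂)·[Cr³⁺]^2 / ([H⁺]^2·[Cr²⁺]^2); log Q = 2.100.
E = E° − (0.0592/n) log Q = +0.41 − (0.0592/2)(2.100) = +0.348 V.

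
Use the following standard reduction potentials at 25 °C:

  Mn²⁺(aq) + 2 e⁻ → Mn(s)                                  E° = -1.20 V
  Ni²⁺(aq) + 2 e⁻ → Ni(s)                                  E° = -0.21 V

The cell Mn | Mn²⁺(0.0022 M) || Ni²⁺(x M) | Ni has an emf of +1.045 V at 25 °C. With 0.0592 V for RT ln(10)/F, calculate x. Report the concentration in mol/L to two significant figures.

0.16 M

Ni²⁺/Ni is the cathode, Mn²⁺/Mn the anode: E°cell = +0.99 V, n = 2.
Overall reaction: Ni²⁺(aq) + Mn(s) → Ni(s) + Mn²⁺(aq); Q = [Mn²⁺]^1/[Ni²⁺]^1.
From E = E° − (0.0592/n) log Q: log Q = (E° − E)·n/0.0592 = (+0.99 − (+1.045))·2/0.0592 = -1.8581.
So 1·log[Ni²⁺] = 1·log(0.0022) − log Q = -2.6576 − (-1.8581) = -0.7995; [Ni²⁺] = 10^(-0.7995) ≈ 0.16 M.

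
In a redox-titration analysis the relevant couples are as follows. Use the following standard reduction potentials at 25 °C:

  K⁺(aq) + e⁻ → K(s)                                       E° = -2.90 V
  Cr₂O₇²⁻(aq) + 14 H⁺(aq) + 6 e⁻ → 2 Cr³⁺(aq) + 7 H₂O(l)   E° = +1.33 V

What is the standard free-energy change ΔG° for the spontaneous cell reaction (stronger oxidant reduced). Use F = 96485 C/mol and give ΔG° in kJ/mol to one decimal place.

Cr₂O₇²⁻/Cr³⁺ (E° = +1.33 V) is the cathode; K⁺/K (E° = -2.90 V) is the anode, so E°cell = +4.23 V.
Balancing electrons gives n = 6 (lcm of 6 and 1).
ΔG° = −nFE° = −(6)(96485)(+4.23) = -2,448,789 J = -2448.8 kJ/mol.

-2448.8 kJ/mol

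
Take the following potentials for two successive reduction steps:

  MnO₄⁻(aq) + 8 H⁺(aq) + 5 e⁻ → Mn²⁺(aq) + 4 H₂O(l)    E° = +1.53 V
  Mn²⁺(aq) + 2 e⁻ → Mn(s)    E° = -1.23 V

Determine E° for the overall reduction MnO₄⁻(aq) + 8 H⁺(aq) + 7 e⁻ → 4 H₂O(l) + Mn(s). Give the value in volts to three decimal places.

Adding the free-energy changes (−nFE°) of the two steps gives −n₃FE°₃ = −n₁FE°₁ − n₂FE°₂.
E°₃ = (5×+1.53 + 2×-1.23) / 7 = (+5.190) / 7 = +0.741 V.
E° values themselves are not directly additive — weighting by electron count is essential.

+0.741 V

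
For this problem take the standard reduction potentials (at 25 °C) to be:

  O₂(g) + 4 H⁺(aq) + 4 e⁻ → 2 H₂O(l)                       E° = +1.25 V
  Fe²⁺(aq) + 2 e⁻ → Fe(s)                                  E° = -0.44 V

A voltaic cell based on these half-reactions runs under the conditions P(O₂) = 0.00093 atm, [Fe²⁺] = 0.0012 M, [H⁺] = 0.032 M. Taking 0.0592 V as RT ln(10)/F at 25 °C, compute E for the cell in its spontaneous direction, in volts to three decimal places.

+1.643 V

O₂/H₂O is the cathode (higher E°), Fe²⁺/Fe the anode: E°cell = +1.25 − (-0.44) = +1.69 V, n = 4.
Overall: O₂(g) + 4 H⁺(aq) + 2 Fe(s) → 2 H₂O(l) + 2 Fe²⁺(aq)
Q = [Fe²⁺]^2 / (P(O₂)·[H⁺]^4); log Q = 3.169.
E = E° − (0.0592/n) log Q = +1.69 − (0.0592/4)(3.169) = +1.643 V.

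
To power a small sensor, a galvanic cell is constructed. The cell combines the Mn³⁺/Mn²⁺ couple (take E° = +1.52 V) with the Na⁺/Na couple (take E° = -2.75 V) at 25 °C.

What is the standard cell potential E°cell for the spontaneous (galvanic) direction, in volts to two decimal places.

The Mn³⁺/Mn²⁺ couple has the higher reduction potential, so it is the cathode; Na⁺/Na is oxidised at the anode.
E°cell = E°(cathode) − E°(anode) = (+1.52) − (-2.75) = +4.27 V.
Since E°cell > 0, the reaction is spontaneous under standard conditions.

+4.27 V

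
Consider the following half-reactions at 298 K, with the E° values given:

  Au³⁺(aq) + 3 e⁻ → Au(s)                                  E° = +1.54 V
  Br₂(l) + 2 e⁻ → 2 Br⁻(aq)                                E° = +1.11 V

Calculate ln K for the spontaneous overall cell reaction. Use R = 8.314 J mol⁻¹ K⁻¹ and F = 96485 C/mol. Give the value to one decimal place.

100.5

Cathode: Au³⁺/Au; anode: Br₂/Br⁻. E°cell = (+1.54) − (+1.11) = +0.43 V, with n = 6.
ΔG° = −nFE° = −RT ln K, so ln K = nFE°/(RT) = (6)(96485)(+0.43) / ((8.314)(298)) = 100.474.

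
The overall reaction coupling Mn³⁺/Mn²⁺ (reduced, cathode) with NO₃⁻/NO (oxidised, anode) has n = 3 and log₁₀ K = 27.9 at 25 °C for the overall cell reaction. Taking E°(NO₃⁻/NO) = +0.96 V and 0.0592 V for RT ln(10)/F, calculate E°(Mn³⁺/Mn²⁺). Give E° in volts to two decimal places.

+1.51 V

E°cell = (0.0592/n)·log K = (0.0592/3)(27.9) = +0.551 V.
Since Mn³⁺/Mn²⁺ is the cathode and NO₃⁻/NO the anode, E°cell = E°(Mn³⁺/Mn²⁺) − E°(NO₃⁻/NO).
So E°(Mn³⁺/Mn²⁺) = E°cell + E°(NO₃⁻/NO) = +0.551 + (+0.96) = +1.51 V.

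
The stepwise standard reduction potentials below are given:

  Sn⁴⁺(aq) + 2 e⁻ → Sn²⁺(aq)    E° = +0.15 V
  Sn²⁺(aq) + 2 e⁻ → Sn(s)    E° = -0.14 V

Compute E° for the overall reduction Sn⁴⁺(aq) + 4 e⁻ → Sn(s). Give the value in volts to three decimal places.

Standard free energies of sequential steps add: ΔG°₃ = ΔG°₁ + ΔG°₂, so n₃E°₃ = n₁E°₁ + n₂E°₂.
E°₃ = (2×+0.15 + 2×-0.14) / 4 = (+0.020) / 4 = +0.005 V.

+0.005 V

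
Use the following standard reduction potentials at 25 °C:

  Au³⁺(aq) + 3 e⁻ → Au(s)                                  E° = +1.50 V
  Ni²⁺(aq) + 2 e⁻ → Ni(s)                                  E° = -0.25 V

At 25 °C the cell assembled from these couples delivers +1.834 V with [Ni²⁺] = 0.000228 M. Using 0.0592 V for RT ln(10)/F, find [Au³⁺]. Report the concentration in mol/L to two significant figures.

Au³⁺/Au is the cathode, Ni²⁺/Ni the anode: E°cell = +1.75 V, n = 6.
Overall reaction: 2 Au³⁺(aq) + 3 Ni(s) → 2 Au(s) + 3 Ni²⁺(aq); Q = [Ni²⁺]^3/[Au³⁺]^2.
From E = E° − (0.0592/n) log Q: log Q = (E° − E)·n/0.0592 = (+1.75 − (+1.834))·6/0.0592 = -8.5135.
So 2·log[Au³⁺] = 3·log(0.000228) − log Q = -10.9262 − (-8.5135) = -2.4127; log[Au³⁺] = -2.4127 / 2 = -1.2064; [Au³⁺] = 10^(-1.2064) ≈ 0.062 M.

0.062 M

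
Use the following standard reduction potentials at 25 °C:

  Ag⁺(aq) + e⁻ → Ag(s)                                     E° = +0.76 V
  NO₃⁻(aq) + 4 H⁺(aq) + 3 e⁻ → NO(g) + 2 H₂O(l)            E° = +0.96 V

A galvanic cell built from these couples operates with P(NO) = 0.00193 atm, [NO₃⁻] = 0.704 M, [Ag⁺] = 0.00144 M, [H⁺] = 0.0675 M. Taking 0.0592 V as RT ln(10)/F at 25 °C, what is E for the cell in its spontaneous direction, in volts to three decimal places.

NO₃⁻/NO is the cathode (higher E°), Ag⁺/Ag the anode: E°cell = +0.96 − (+0.76) = +0.20 V, n = 3.
Overall: NO₃⁻(aq) + 4 H⁺(aq) + 3 Ag(s) → NO(g) + 2 H₂O(l) + 3 Ag⁺(aq)
Q = P(NO)·[Ag⁺]^3 / ([NO₃⁻]·[H⁺]^4); log Q = -6.404.
E = E° − (0.0592/n) log Q = +0.20 − (0.0592/3)(-6.404) = +0.326 V.

+0.326 V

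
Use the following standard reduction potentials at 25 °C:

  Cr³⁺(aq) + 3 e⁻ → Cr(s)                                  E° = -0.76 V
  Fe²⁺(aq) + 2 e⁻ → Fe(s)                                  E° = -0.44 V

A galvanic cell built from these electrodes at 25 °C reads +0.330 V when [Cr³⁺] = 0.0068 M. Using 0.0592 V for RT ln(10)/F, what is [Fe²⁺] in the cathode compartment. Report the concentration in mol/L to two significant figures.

0.078 M

Fe²⁺/Fe is the cathode, Cr³⁺/Cr the anode: E°cell = +0.32 V, n = 6.
Overall reaction: 3 Fe²⁺(aq) + 2 Cr(s) → 3 Fe(s) + 2 Cr³⁺(aq); Q = [Cr³⁺]^2/[Fe²⁺]^3.
From E = E° − (0.0592/n) log Q: log Q = (E° − E)·n/0.0592 = (+0.32 − (+0.330))·6/0.0592 = -1.0135.
So 3·log[Fe²⁺] = 2·log(0.0068) − log Q = -4.3350 − (-1.0135) = -3.3215; log[Fe²⁺] = -3.3215 / 3 = -1.1072; [Fe²⁺] = 10^(-1.1072) ≈ 0.078 M.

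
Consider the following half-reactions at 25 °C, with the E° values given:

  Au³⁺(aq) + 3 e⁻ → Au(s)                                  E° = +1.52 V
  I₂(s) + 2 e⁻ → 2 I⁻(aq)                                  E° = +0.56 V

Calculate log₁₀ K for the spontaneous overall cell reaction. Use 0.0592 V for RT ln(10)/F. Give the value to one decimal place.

Cathode: Au³⁺/Au; anode: I₂/I⁻. E°cell = +0.96 V, n = 6.
log K = nE°cell / 0.0592 = (6)(+0.96) / 0.0592 = 97.3.

97.3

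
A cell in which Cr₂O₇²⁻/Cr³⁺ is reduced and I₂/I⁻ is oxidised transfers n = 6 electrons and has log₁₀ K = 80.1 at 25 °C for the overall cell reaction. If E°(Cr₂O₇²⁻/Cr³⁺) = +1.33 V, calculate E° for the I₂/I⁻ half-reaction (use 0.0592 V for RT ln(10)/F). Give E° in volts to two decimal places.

+0.54 V

E°cell = (0.0592/n)·log K = (0.0592/6)(80.1) = +0.790 V.
Since Cr₂O₇²⁻/Cr³⁺ is the cathode and I₂/I⁻ the anode, E°cell = E°(Cr₂O₇²⁻/Cr³⁺) − E°(I₂/I⁻).
So E°(I₂/I⁻) = E°(Cr₂O₇²⁻/Cr³⁺) − E°cell = (+1.33) − (+0.790) = +0.54 V.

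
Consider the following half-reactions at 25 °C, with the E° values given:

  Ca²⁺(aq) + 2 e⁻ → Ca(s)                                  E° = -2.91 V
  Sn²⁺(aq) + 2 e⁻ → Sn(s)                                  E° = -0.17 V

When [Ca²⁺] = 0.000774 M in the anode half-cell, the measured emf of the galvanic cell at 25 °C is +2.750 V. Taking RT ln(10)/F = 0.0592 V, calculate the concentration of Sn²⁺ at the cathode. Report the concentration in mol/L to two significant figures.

Sn²⁺/Sn is the cathode, Ca²⁺/Ca the anode: E°cell = +2.74 V, n = 2.
Overall reaction: Sn²⁺(aq) + Ca(s) → Sn(s) + Ca²⁺(aq); Q = [Ca²⁺]^1/[Sn²⁺]^1.
From E = E° − (0.0592/n) log Q: log Q = (E° − E)·n/0.0592 = (+2.74 − (+2.750))·2/0.0592 = -0.3378.
So 1·log[Sn²⁺] = 1·log(0.000774) − log Q = -3.1113 − (-0.3378) = -2.7735; [Sn²⁺] = 10^(-2.7735) ≈ 0.0017 M.

0.0017 M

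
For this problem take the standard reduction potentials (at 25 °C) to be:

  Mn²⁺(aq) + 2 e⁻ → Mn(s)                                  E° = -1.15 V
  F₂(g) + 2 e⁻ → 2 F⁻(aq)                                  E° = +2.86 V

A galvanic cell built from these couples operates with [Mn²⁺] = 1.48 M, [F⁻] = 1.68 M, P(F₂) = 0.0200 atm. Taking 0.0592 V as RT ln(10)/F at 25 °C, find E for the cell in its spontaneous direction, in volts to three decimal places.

F₂/F⁻ is the cathode (higher E°), Mn²⁺/Mn the anode: E°cell = +2.86 − (-1.15) = +4.01 V, n = 2.
Overall: F₂(g) + Mn(s) → 2 F⁻(aq) + Mn²⁺(aq)
Q = [F⁻]^2·[Mn²⁺] / (P(F₂)); log Q = 2.320.
E = E° − (0.0592/n) log Q = +4.01 − (0.0592/2)(2.320) = +3.941 V.

+3.941 V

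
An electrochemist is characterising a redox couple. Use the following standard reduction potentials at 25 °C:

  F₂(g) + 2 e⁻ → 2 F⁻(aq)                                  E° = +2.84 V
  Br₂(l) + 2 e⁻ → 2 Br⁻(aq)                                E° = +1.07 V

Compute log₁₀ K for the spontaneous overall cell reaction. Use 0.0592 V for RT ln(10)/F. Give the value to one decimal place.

Cathode: F₂/F⁻; anode: Br₂/Br⁻. E°cell = +1.77 V, n = 2.
log K = nE°cell / 0.0592 = (2)(+1.77) / 0.0592 = 59.8.

59.8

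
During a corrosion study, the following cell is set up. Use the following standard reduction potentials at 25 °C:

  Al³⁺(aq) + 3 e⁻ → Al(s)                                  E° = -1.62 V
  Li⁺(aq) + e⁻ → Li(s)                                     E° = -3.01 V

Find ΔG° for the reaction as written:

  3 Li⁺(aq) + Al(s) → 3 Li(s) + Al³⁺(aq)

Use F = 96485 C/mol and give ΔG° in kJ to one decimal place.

+402.3 kJ

As written, Li⁺/Li is reduced (cathode) and Al³⁺/Al is oxidised (anode), so E°cell = (-3.01) − (-1.62) = -1.39 V.
Balancing electrons gives n = 3.
ΔG° = −nFE° = −(3)(96485)(-1.39) = 402,342 J = +402.3 kJ.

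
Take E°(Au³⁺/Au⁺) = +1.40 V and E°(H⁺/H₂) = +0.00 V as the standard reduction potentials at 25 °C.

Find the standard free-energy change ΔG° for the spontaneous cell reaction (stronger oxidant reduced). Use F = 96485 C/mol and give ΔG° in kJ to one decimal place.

Au³⁺/Au⁺ (E° = +1.40 V) is the cathode; H⁺/H₂ (E° = +0.00 V) is the anode, so E°cell = +1.40 V.
Balancing electrons gives n = 2 (lcm of 2 and 2).
ΔG° = −nFE° = −(2)(96485)(+1.40) = -270,158 J = -270.2 kJ.

-270.2 kJ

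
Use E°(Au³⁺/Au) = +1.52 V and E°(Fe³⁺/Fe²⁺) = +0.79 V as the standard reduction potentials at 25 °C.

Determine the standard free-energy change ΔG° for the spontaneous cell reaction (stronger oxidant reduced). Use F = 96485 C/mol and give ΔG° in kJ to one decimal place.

Au³⁺/Au (E° = +1.52 V) is the cathode; Fe³⁺/Fe²⁺ (E° = +0.79 V) is the anode, so E°cell = +0.73 V.
Balancing electrons gives n = 3 (lcm of 3 and 1).
ΔG° = −nFE° = −(3)(96485)(+0.73) = -211,302 J = -211.3 kJ.

-211.3 kJ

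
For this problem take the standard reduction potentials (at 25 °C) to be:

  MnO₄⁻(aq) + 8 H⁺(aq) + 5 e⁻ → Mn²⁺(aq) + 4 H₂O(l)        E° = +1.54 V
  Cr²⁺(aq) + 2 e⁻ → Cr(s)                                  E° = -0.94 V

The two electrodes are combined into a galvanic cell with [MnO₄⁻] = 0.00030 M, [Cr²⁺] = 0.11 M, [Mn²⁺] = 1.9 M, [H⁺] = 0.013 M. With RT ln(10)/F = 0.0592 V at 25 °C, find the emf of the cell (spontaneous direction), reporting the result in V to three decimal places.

+2.285 V

MnO₄⁻/Mn²⁺ is the cathode (higher E°), Cr²⁺/Cr the anode: E°cell = +1.54 − (-0.94) = +2.48 V, n = 10.
Overall: 2 MnO₄⁻(aq) + 16 H⁺(aq) + 5 Cr(s) → 2 Mn²⁺(aq) + 8 H₂O(l) + 5 Cr²⁺(aq)
Q = [Mn²⁺]^2·[Cr²⁺]^5 / ([MnO₄⁻]^2·[H⁺]^16); log Q = 32.987.
E = E° − (0.0592/n) log Q = +2.48 − (0.0592/10)(32.987) = +2.285 V.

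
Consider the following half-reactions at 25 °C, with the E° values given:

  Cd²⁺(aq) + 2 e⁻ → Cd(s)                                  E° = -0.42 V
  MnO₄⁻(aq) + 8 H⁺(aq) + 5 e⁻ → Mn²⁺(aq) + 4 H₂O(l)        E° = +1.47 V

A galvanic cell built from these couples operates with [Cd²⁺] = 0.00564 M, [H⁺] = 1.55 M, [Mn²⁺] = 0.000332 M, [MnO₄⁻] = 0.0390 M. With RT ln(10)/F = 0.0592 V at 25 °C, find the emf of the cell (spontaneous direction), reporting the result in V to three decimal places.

MnO₄⁻/Mn²⁺ is the cathode (higher E°), Cd²⁺/Cd the anode: E°cell = +1.47 − (-0.42) = +1.89 V, n = 10.
Overall: 2 MnO₄⁻(aq) + 16 H⁺(aq) + 5 Cd(s) → 2 Mn²⁺(aq) + 8 H₂O(l) + 5 Cd²⁺(aq)
Q = [Mn²⁺]^2·[Cd²⁺]^5 / ([MnO₄⁻]^2·[H⁺]^16); log Q = -18.429.
E = E° − (0.0592/n) log Q = +1.89 − (0.0592/10)(-18.429) = +1.999 V.

+1.999 V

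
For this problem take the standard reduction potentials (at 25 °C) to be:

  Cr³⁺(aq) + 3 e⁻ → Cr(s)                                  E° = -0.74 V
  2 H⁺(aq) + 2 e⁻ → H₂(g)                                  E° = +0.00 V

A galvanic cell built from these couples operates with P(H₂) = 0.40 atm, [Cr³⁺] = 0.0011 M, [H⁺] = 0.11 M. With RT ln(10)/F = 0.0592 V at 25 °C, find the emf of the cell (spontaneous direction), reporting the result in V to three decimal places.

H⁺/H₂ is the cathode (higher E°), Cr³⁺/Cr the anode: E°cell = +0.00 − (-0.74) = +0.74 V, n = 6.
Overall: 6 H⁺(aq) + 2 Cr(s) → 3 H₂(g) + 2 Cr³⁺(aq)
Q = P(H₂)^3·[Cr³⁺]^2 / ([H⁺]^6); log Q = -1.359.
E = E° − (0.0592/n) log Q = +0.74 − (0.0592/6)(-1.359) = +0.753 V.

+0.753 V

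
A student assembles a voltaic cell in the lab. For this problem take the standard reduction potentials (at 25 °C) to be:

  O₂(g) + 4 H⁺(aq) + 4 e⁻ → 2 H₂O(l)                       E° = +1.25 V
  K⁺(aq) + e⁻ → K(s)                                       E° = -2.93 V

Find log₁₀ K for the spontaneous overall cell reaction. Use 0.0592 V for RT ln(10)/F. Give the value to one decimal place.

Cathode: O₂/H₂O; anode: K⁺/K. E°cell = +4.18 V, n = 4.
log K = nE°cell / 0.0592 = (4)(+4.18) / 0.0592 = 282.4.

282.4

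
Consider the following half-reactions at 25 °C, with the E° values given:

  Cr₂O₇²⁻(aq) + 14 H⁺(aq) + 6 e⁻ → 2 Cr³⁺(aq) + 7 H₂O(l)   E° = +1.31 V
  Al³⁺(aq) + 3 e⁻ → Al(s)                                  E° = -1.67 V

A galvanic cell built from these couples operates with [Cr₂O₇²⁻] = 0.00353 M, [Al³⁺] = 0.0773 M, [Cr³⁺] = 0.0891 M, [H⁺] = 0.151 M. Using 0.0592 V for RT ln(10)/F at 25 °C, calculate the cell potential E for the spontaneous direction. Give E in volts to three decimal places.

+2.885 V

Cr₂O₇²⁻/Cr³⁺ is the cathode (higher E°), Al³⁺/Al the anode: E°cell = +1.31 − (-1.67) = +2.98 V, n = 6.
Overall: Cr₂O₇²⁻(aq) + 14 H⁺(aq) + 2 Al(s) → 2 Cr³⁺(aq) + 7 H₂O(l) + 2 Al³⁺(aq)
Q = [Cr³⁺]^2·[Al³⁺]^2 / ([Cr₂O₇²⁻]·[H⁺]^14); log Q = 9.623.
E = E° − (0.0592/n) log Q = +2.98 − (0.0592/6)(9.623) = +2.885 V.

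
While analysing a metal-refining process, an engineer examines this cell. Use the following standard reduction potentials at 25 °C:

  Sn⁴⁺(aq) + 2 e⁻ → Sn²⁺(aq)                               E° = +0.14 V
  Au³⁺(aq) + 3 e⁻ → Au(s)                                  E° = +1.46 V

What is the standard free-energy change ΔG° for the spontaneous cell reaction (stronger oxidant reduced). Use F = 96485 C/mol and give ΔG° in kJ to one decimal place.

-764.2 kJ

Au³⁺/Au (E° = +1.46 V) is the cathode; Sn⁴⁺/Sn²⁺ (E° = +0.14 V) is the anode, so E°cell = +1.32 V.
Balancing electrons gives n = 6 (lcm of 3 and 2).
ΔG° = −nFE° = −(6)(96485)(+1.32) = -764,161 J = -764.2 kJ.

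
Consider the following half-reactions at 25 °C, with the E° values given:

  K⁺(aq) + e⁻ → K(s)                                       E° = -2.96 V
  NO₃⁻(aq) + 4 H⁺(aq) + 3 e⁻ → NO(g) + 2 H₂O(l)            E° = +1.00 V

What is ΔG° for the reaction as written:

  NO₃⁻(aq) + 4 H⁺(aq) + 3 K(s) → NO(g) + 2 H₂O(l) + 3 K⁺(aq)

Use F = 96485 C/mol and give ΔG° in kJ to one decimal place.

As written, NO₃⁻/NO is reduced (cathode) and K⁺/K is oxidised (anode), so E°cell = (+1.00) − (-2.96) = +3.96 V.
Balancing electrons gives n = 3.
ΔG° = −nFE° = −(3)(96485)(+3.96) = -1,146,242 J = -1146.2 kJ.

-1146.2 kJ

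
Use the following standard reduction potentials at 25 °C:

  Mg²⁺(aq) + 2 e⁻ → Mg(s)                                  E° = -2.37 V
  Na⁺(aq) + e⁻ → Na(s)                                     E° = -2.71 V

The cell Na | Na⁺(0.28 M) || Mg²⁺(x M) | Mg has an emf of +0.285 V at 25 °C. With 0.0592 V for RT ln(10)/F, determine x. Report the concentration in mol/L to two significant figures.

Mg²⁺/Mg is the cathode, Na⁺/Na the anode: E°cell = +0.34 V, n = 2.
Overall reaction: Mg²⁺(aq) + 2 Na(s) → Mg(s) + 2 Na⁺(aq); Q = [Na⁺]^2/[Mg²⁺]^1.
From E = E° − (0.0592/n) log Q: log Q = (E° − E)·n/0.0592 = (+0.34 − (+0.285))·2/0.0592 = 1.8581.
So 1·log[Mg²⁺] = 2·log(0.28) − log Q = -1.1057 − (1.8581) = -2.9638; [Mg²⁺] = 10^(-2.9638) ≈ 0.0011 M.

0.0011 M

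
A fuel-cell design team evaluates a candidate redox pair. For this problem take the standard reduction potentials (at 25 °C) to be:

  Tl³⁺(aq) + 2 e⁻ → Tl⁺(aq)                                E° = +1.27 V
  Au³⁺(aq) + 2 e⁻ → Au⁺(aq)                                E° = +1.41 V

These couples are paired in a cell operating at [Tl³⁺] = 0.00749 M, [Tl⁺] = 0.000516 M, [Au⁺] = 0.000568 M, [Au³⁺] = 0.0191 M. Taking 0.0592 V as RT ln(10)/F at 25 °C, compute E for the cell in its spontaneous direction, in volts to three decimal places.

Au³⁺/Au⁺ is the cathode (higher E°), Tl³⁺/Tl⁺ the anode: E°cell = +1.41 − (+1.27) = +0.14 V, n = 2.
Overall: Au³⁺(aq) + Tl⁺(aq) → Au⁺(aq) + Tl³⁺(aq)
Q = [Au⁺]·[Tl³⁺] / ([Au³⁺]·[Tl⁺]); log Q = -0.365.
E = E° − (0.0592/n) log Q = +0.14 − (0.0592/2)(-0.365) = +0.151 V.

+0.151 V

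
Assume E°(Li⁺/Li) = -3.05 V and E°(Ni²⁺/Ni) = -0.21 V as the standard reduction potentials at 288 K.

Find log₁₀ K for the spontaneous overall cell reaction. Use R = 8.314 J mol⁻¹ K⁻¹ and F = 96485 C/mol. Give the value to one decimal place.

Cathode: Ni²⁺/Ni; anode: Li⁺/Li. E°cell = (-0.21) − (-3.05) = +2.84 V, with n = 2.
ΔG° = −nFE° = −RT ln K, so ln K = nFE°/(RT) = (2)(96485)(+2.84) / ((8.314)(288)) = 228.879.
log₁₀ K = 228.879 / ln 10 = 99.4.

99.4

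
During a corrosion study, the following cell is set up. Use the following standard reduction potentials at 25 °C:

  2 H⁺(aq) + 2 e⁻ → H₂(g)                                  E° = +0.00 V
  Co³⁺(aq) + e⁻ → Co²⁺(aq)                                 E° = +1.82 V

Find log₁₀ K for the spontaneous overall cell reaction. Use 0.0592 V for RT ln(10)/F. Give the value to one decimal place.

61.5

Cathode: Co³⁺/Co²⁺; anode: H⁺/H₂. E°cell = +1.82 V, n = 2.
log K = nE°cell / 0.0592 = (2)(+1.82) / 0.0592 = 61.5.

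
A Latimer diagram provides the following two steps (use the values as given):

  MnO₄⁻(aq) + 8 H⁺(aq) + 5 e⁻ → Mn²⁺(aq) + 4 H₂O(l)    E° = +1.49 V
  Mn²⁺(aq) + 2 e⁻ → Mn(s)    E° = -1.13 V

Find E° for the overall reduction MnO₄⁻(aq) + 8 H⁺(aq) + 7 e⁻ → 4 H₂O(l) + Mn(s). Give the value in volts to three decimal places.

+0.741 V

Standard free energies of sequential steps add: ΔG°₃ = ΔG°₁ + ΔG°₂, so n₃E°₃ = n₁E°₁ + n₂E°₂.
E°₃ = (5×+1.49 + 2×-1.13) / 7 = (+5.190) / 7 = +0.741 V.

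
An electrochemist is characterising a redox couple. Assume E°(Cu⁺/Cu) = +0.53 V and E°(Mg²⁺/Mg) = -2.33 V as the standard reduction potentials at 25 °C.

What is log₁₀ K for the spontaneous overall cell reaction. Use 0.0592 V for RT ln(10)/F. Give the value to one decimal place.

96.6

Cathode: Cu⁺/Cu; anode: Mg²⁺/Mg. E°cell = +2.86 V, n = 2.
log K = nE°cell / 0.0592 = (2)(+2.86) / 0.0592 = 96.6.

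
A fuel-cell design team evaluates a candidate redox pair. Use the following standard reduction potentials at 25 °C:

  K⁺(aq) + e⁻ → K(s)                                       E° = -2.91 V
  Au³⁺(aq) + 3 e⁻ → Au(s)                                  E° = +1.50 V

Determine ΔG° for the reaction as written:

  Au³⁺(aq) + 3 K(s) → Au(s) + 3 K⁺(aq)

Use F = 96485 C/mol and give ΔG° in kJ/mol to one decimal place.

As written, Au³⁺/Au is reduced (cathode) and K⁺/K is oxidised (anode), so E°cell = (+1.50) − (-2.91) = +4.41 V.
Balancing electrons gives n = 3.
ΔG° = −nFE° = −(3)(96485)(+4.41) = -1,276,497 J = -1276.5 kJ/mol.

-1276.5 kJ/mol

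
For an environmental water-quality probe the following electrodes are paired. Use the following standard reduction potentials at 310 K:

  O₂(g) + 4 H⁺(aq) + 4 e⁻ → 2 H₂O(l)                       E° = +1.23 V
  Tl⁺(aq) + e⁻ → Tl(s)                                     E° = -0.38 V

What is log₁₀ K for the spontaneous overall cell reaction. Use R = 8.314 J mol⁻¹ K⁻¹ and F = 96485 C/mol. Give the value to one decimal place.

104.7

Cathode: O₂/H₂O; anode: Tl⁺/Tl. E°cell = (+1.23) − (-0.38) = +1.61 V, with n = 4.
ΔG° = −nFE° = −RT ln K, so ln K = nFE°/(RT) = (4)(96485)(+1.61) / ((8.314)(310)) = 241.087.
log₁₀ K = 241.087 / ln 10 = 104.7.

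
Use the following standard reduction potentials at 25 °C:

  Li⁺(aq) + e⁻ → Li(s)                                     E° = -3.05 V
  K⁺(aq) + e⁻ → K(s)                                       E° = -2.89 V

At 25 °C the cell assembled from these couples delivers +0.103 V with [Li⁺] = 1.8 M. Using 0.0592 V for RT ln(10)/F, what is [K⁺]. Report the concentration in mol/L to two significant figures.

0.20 M

K⁺/K is the cathode, Li⁺/Li the anode: E°cell = +0.16 V, n = 1.
Overall reaction: K⁺(aq) + Li(s) → K(s) + Li⁺(aq); Q = [Li⁺]^1/[K⁺]^1.
From E = E° − (0.0592/n) log Q: log Q = (E° − E)·n/0.0592 = (+0.16 − (+0.103))·1/0.0592 = 0.9628.
So 1·log[K⁺] = 1·log(1.8) − log Q = 0.2553 − (0.9628) = -0.7075; [K⁺] = 10^(-0.7075) ≈ 0.20 M.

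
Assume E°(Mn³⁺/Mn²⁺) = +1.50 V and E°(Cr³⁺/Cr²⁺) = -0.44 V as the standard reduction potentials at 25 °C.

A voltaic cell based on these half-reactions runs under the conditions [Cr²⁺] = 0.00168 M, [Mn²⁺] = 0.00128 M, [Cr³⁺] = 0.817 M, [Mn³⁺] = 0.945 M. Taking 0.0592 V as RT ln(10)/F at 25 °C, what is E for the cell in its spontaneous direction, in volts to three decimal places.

+1.951 V

Mn³⁺/Mn²⁺ is the cathode (higher E°), Cr³⁺/Cr²⁺ the anode: E°cell = +1.50 − (-0.44) = +1.94 V, n = 1.
Overall: Mn³⁺(aq) + Cr²⁺(aq) → Mn²⁺(aq) + Cr³⁺(aq)
Q = [Mn²⁺]·[Cr³⁺] / ([Mn³⁺]·[Cr²⁺]); log Q = -0.181.
E = E° − (0.0592/n) log Q = +1.94 − (0.0592/1)(-0.181) = +1.951 V.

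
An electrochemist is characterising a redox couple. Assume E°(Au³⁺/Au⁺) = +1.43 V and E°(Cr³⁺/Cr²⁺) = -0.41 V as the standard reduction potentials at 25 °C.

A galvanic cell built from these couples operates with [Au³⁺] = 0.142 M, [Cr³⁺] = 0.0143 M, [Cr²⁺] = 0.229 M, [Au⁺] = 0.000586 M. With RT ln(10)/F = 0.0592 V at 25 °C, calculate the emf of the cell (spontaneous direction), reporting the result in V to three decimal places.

Au³⁺/Au⁺ is the cathode (higher E°), Cr³⁺/Cr²⁺ the anode: E°cell = +1.43 − (-0.41) = +1.84 V, n = 2.
Overall: Au³⁺(aq) + 2 Cr²⁺(aq) → Au⁺(aq) + 2 Cr³⁺(aq)
Q = [Au⁺]·[Cr³⁺]^2 / ([Au³⁺]·[Cr²⁺]^2); log Q = -4.793.
E = E° − (0.0592/n) log Q = +1.84 − (0.0592/2)(-4.793) = +1.982 V.

+1.982 V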